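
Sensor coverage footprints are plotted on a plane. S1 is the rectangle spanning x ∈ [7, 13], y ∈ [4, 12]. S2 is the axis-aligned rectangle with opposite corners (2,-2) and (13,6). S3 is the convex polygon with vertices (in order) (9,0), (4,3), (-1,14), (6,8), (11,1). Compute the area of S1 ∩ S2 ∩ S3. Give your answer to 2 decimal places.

The intersection is the polygon with vertices (7,4), (7,6), (7.429,6), (8.857,4).
By the shoelace formula its area is 2.29.

2.29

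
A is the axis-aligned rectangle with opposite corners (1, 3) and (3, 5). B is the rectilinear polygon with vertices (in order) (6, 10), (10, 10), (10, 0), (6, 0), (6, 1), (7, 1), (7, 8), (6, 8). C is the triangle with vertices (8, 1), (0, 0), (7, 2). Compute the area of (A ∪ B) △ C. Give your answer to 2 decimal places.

|A ∪ B| = 37.
|(A ∪ B) ∩ C| = 0.75.
|(A ∪ B) △ C| = 37 + 4.5 − 1.5 = 40.00.

40.00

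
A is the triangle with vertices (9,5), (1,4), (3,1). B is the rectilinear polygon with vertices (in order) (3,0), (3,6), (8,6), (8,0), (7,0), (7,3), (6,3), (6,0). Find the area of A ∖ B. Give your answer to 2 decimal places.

|A| = 13, |A∩B| = 9.4792.
|A ∖ B| = |A| − |A∩B| = 13 − 9.4792 = 3.52.

3.52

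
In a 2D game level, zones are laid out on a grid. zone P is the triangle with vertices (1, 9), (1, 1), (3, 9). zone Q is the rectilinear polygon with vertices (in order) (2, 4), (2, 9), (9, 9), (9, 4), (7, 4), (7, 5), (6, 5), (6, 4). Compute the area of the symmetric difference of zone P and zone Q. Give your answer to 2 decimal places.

|zone P| = 8, |zone Q| = 34, |zone P∩zone Q| = 2.
|zone P △ zone Q| = |zone P| + |zone Q| − 2·|zone P∩zone Q| = 8 + 34 − 4 = 38.00.

38.00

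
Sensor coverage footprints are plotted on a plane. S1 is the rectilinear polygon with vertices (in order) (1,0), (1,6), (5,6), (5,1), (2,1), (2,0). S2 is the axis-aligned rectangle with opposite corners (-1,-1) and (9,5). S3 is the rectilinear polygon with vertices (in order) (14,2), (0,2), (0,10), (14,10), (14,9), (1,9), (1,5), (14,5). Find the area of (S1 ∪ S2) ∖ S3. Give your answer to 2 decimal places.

37.00

|S1 ∪ S2| = 64.
|(S1 ∪ S2) ∩ S3| = 27.
|(S1 ∪ S2) ∖ S3| = 64 − 27 = 37.00.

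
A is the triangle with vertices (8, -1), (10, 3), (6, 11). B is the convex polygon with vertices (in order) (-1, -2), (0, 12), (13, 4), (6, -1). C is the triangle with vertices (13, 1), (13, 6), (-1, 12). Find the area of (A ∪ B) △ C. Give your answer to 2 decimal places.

|A ∪ B| = 111.8901.
|(A ∪ B) ∩ C| = 22.1607.
|(A ∪ B) △ C| = 111.8901 + 35 − 44.3215 = 102.57.

102.57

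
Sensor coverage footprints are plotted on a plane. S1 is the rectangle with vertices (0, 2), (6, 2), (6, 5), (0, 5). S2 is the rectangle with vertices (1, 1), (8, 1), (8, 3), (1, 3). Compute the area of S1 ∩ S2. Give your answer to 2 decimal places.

5.00

|S1∩S2|: x∈[1,6], y∈[2,3] → 5·1 = 5.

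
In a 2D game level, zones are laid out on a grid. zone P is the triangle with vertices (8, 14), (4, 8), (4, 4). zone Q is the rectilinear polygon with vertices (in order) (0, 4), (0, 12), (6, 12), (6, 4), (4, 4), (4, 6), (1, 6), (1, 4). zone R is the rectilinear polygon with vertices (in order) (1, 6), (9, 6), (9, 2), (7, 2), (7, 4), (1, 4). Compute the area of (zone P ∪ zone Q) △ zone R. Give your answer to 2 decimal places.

56.00

|zone P ∪ zone Q| = 44.
|(zone P ∪ zone Q) ∩ zone R| = 4.
|(zone P ∪ zone Q) △ zone R| = 44 + 20 − 8 = 56.00.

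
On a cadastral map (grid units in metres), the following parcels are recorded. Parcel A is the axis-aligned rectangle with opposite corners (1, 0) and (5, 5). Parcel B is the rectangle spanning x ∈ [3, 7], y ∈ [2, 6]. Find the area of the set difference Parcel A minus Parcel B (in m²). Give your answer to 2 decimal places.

|Parcel A∩Parcel B|: x∈[3,5], y∈[2,5] → 2·3 = 6.
|Parcel A| = 20.
|Parcel A ∖ Parcel B| = |Parcel A| − |Parcel A∩Parcel B| = 20 − 6 = 14.00.

14.00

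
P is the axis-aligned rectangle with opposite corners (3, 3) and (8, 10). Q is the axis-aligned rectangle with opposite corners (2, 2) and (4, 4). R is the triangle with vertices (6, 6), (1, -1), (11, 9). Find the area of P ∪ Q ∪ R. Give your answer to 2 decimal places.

41.59

By inclusion–exclusion:
Individual areas: |P| = 35, |Q| = 4, |R| = 10.
|P∩Q|: x∈[3,4], y∈[3,4] → 1·1 = 1.
|P∩R| = 5.9143.
|Q∩R| = 0.5143.
|P∩Q∩R| = 0.0143.
|P ∪ Q ∪ R| = 49 − 7.4286 + 0.0143 = 41.59.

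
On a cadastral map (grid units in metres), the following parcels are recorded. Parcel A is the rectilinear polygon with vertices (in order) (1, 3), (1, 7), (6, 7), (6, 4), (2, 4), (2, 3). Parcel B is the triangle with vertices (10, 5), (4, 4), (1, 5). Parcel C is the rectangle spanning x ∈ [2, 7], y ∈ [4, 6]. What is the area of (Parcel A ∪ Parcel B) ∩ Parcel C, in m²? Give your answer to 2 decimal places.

8.58

|Parcel A ∪ Parcel B| = 17.3333.
|(Parcel A ∪ Parcel B) ∩ Parcel C| = 8.58.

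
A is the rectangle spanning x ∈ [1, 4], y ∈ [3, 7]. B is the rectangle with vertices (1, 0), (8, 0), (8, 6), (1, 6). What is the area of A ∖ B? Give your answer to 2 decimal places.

3.00

|A∩B|: x∈[1,4], y∈[3,6] → 3·3 = 9.
|A| = 12.
|A ∖ B| = |A| − |A∩B| = 12 − 9 = 3.00.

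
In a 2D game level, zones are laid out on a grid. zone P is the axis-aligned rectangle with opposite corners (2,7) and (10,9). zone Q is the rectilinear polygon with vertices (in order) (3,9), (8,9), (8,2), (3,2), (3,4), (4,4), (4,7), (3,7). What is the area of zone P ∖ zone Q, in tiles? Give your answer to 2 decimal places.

|zone P| = 16, |zone P∩zone Q| = 10.
|zone P ∖ zone Q| = |zone P| − |zone P∩zone Q| = 16 − 10 = 6.00.

6.00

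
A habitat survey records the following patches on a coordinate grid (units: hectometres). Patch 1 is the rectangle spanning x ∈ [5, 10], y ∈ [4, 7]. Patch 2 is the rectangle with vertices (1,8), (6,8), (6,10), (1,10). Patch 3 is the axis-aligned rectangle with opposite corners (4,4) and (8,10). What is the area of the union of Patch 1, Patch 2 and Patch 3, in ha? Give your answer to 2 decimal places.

By inclusion–exclusion:
Individual areas: |Patch 1| = 15, |Patch 2| = 10, |Patch 3| = 24.
|Patch 1∩Patch 2| = 0 (no overlap).
|Patch 1∩Patch 3|: x∈[5,8], y∈[4,7] → 3·3 = 9.
|Patch 2∩Patch 3|: x∈[4,6], y∈[8,10] → 2·2 = 4.
|Patch 1∩Patch 2∩Patch 3| = 0.
|Patch 1 ∪ Patch 2 ∪ Patch 3| = 49 − 13 + 0 = 36.00.

36.00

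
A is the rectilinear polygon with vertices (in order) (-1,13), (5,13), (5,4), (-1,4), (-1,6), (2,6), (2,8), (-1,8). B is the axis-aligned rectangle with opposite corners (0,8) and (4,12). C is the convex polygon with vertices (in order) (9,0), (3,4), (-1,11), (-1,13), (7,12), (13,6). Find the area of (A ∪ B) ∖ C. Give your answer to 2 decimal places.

|A ∪ B| = 48.
|(A ∪ B) ∩ C| = 36.3214.
|(A ∪ B) ∖ C| = 48 − 36.3214 = 11.68.

11.68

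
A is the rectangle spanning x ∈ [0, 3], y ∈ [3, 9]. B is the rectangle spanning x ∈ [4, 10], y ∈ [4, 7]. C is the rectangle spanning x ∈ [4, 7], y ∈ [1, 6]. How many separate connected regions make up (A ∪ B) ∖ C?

2

(A ∪ B) ∖ C splits into 2 disjoint pieces (area 18, area 12).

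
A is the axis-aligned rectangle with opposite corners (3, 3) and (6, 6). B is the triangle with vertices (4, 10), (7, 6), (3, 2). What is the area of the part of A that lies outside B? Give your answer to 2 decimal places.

|A| = 9, |A∩B| = 6.0625.
|A ∖ B| = |A| − |A∩B| = 9 − 6.0625 = 2.94.

2.94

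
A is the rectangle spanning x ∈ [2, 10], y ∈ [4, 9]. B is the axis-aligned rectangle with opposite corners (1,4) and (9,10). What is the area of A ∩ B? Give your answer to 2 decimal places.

|A∩B|: x∈[2,9], y∈[4,9] → 7·5 = 35.

35.00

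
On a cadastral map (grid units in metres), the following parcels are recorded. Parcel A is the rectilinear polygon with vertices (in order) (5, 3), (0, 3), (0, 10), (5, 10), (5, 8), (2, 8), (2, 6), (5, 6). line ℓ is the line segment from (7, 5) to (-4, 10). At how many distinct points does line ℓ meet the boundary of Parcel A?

4

The segment meets the boundary at (0,8.182), (2,7.273), (4.8,6), (5,5.909).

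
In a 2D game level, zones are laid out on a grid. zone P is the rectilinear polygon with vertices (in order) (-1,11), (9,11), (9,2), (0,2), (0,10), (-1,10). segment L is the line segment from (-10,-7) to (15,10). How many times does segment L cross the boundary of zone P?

2

The segment meets the boundary at (9,5.92), (3.235,2).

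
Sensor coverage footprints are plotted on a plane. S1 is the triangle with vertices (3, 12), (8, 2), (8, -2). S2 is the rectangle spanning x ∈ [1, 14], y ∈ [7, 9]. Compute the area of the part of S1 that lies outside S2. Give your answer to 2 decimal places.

8.86

|S1| = 10, |S1∩S2| = 1.1429.
|S1 ∖ S2| = |S1| − |S1∩S2| = 10 − 1.1429 = 8.86.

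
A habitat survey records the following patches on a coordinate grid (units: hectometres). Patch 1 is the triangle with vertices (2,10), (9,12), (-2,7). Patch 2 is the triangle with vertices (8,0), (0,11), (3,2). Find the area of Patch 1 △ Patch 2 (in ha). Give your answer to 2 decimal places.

|Patch 1| = 6.5, |Patch 2| = 19.5, |Patch 1∩Patch 2| = 0.5909.
|Patch 1 △ Patch 2| = |Patch 1| + |Patch 2| − 2·|Patch 1∩Patch 2| = 6.5 + 19.5 − 1.1818 = 24.82.

24.82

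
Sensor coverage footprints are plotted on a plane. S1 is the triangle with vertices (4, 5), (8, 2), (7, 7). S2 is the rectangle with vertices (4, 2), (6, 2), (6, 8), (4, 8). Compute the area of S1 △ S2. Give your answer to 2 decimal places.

14.83

|S1| = 8.5, |S2| = 12, |S1∩S2| = 2.8333.
|S1 △ S2| = |S1| + |S2| − 2·|S1∩S2| = 8.5 + 12 − 5.6667 = 14.83.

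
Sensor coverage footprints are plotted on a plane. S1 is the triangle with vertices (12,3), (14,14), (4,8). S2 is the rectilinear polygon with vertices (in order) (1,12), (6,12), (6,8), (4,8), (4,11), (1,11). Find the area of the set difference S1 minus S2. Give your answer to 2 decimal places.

47.80

|S1| = 49, |S1∩S2| = 1.2.
|S1 ∖ S2| = |S1| − |S1∩S2| = 49 − 1.2 = 47.80.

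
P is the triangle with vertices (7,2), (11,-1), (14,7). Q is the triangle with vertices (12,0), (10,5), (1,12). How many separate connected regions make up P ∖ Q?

P ∖ Q splits into 2 disjoint pieces (area 8.3672, area 8.4645).

2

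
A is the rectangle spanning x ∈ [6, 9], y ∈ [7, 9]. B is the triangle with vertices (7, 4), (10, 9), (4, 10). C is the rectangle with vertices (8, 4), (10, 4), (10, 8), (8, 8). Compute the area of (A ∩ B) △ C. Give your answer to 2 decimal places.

|A ∩ B| = 5.9667.
|(A ∩ B) ∩ C| = 0.9667.
|(A ∩ B) △ C| = 5.9667 + 8 − 1.9333 = 12.03.

12.03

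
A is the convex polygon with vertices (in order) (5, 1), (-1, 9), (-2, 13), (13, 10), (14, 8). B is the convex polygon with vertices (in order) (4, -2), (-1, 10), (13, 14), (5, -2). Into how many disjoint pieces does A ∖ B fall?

2

A ∖ B splits into 2 disjoint pieces (area 10.4393, area 16.5455).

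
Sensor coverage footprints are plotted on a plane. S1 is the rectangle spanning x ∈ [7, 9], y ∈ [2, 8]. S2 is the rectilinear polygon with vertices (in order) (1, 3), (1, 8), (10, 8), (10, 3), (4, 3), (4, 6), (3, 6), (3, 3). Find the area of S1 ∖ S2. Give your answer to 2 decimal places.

|S1| = 12, |S1∩S2| = 10.
|S1 ∖ S2| = |S1| − |S1∩S2| = 12 − 10 = 2.00.

2.00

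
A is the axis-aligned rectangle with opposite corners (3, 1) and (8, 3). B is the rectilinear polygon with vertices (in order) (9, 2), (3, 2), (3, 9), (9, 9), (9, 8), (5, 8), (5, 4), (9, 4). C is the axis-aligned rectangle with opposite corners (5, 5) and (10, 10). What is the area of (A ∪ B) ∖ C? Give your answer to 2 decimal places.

|A ∪ B| = 31.
|(A ∪ B) ∩ C| = 4.
|(A ∪ B) ∖ C| = 31 − 4 = 27.00.

27.00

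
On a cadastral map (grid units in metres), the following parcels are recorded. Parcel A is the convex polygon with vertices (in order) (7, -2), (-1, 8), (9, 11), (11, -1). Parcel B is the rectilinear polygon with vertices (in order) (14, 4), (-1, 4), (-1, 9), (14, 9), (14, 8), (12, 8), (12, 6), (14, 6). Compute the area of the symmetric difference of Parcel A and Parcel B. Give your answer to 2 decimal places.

|Parcel A| = 87, |Parcel B| = 71, |Parcel A∩Parcel B| = 45.6833.
|Parcel A △ Parcel B| = |Parcel A| + |Parcel B| − 2·|Parcel A∩Parcel B| = 87 + 71 − 91.3667 = 66.63.

66.63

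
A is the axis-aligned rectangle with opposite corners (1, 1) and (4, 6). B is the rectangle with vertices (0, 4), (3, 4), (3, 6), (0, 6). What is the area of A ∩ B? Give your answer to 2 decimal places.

|A∩B|: x∈[1,3], y∈[4,6] → 2·2 = 4.

4.00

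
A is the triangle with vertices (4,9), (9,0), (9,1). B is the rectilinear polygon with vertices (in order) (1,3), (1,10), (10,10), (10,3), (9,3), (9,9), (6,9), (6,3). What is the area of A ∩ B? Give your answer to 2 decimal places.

0.40

The intersection is the polygon with vertices (4,9), (6,5.8), (6,5.4).
By the shoelace formula its area is 0.40.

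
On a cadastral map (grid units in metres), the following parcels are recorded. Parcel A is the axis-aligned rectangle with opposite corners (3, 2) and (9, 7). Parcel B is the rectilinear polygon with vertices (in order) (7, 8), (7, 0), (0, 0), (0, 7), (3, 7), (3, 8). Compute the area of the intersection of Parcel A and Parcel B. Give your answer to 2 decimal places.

20.00

The intersection is the polygon with vertices (7,7), (7,2), (3,2), (3,7).
By the shoelace formula its area is 20.00.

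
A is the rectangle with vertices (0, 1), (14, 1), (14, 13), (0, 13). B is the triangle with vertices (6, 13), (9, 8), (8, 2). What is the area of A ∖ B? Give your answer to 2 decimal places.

156.50

|A| = 168, |A∩B| = 11.5.
|A ∖ B| = |A| − |A∩B| = 168 − 11.5 = 156.50.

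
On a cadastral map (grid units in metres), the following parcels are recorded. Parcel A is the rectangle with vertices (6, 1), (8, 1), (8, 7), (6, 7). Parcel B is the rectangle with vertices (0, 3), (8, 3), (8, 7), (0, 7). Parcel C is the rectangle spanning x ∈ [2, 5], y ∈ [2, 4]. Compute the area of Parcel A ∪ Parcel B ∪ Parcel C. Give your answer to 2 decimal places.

By inclusion–exclusion:
Individual areas: |Parcel A| = 12, |Parcel B| = 32, |Parcel C| = 6.
|Parcel A∩Parcel B|: x∈[6,8], y∈[3,7] → 2·4 = 8.
|Parcel A∩Parcel C| = 0 (no overlap).
|Parcel B∩Parcel C|: x∈[2,5], y∈[3,4] → 3·1 = 3.
|Parcel A∩Parcel B∩Parcel C| = 0.
|Parcel A ∪ Parcel B ∪ Parcel C| = 50 − 11 + 0 = 39.00.

39.00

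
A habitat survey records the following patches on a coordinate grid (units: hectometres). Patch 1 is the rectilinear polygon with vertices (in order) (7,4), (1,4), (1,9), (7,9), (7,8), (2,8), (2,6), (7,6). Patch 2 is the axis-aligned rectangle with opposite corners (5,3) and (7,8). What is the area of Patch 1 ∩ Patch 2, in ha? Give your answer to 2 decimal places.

4.00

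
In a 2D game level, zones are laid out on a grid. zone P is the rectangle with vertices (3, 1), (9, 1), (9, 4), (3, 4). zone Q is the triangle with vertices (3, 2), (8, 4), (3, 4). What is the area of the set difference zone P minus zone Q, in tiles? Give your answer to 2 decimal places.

|zone P| = 18, |zone P∩zone Q| = 5.
|zone P ∖ zone Q| = |zone P| − |zone P∩zone Q| = 18 − 5 = 13.00.

13.00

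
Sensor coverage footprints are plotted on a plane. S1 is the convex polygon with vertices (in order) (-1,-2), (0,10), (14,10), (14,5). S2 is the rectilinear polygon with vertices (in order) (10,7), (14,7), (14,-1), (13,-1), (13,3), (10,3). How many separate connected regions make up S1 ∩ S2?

S1 ∩ S2 is a single connected region.

1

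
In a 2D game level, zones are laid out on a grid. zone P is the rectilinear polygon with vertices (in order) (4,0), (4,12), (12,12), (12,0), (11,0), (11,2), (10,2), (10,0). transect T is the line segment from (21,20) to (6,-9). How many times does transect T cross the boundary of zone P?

2

The segment meets the boundary at (11,0.667), (12,2.6).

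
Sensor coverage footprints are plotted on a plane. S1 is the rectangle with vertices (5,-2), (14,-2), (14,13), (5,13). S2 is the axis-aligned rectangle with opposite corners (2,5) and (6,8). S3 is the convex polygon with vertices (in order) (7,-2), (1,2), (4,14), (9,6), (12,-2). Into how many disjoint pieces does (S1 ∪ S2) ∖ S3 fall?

3

(S1 ∪ S2) ∖ S3 splits into 3 disjoint pieces (area 78.2, area 1.3333, area 0.5).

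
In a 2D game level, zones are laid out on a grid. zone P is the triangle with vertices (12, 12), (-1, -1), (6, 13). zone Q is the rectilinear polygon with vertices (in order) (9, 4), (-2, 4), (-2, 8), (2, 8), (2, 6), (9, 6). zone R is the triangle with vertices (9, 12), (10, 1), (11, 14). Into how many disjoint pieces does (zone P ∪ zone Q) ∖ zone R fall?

(zone P ∪ zone Q) ∖ zone R splits into 2 disjoint pieces (area 64.7321, area 0.8307).

2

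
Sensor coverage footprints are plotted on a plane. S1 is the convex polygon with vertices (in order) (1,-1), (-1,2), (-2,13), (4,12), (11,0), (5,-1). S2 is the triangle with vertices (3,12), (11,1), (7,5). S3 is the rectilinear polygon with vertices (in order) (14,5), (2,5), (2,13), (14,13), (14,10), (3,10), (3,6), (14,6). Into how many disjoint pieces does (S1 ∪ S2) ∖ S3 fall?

(S1 ∪ S2) ∖ S3 splits into 2 disjoint pieces (area 87.6485, area 13.3333).

2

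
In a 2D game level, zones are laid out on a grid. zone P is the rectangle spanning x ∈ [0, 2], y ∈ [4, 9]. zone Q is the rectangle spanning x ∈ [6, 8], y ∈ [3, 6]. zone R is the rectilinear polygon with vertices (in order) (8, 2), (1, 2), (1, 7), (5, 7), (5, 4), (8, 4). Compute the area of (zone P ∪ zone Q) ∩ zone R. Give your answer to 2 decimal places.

5.00

|zone P ∪ zone Q| = 16.
|(zone P ∪ zone Q) ∩ zone R| = 5.00.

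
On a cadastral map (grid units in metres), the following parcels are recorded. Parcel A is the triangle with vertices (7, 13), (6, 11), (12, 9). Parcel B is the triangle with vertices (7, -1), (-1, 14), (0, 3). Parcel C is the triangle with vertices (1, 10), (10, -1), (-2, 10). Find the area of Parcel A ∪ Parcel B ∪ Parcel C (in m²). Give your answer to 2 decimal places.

By inclusion–exclusion:
Individual areas: |Parcel A| = 7, |Parcel B| = 36.5, |Parcel C| = 16.5.
|Parcel A∩Parcel B| = 0.
|Parcel A∩Parcel C| = 0.
|Parcel B∩Parcel C| = 7.843.
|Parcel A∩Parcel B∩Parcel C| = 0.
|Parcel A ∪ Parcel B ∪ Parcel C| = 60 − 7.843 + 0 = 52.16.

52.16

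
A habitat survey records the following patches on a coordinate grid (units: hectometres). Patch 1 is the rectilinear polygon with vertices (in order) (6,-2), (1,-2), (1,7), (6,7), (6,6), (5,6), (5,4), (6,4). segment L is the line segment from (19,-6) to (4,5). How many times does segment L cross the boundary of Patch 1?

The segment meets the boundary at (5.364,4), (6,3.533), (5,4.267).

3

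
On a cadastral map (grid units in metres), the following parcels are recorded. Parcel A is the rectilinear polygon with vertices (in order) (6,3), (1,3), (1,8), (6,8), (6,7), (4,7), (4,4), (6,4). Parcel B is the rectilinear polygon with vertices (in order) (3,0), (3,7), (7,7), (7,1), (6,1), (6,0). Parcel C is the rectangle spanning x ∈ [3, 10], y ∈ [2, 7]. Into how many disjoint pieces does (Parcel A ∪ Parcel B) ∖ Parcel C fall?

2

(Parcel A ∪ Parcel B) ∖ Parcel C splits into 2 disjoint pieces (area 13, area 7).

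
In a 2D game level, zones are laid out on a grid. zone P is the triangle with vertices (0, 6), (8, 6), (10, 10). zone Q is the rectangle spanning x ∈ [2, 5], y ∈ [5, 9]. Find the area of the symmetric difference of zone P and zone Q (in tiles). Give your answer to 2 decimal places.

|zone P| = 16, |zone Q| = 12, |zone P∩zone Q| = 4.2.
|zone P △ zone Q| = |zone P| + |zone Q| − 2·|zone P∩zone Q| = 16 + 12 − 8.4 = 19.60.

19.60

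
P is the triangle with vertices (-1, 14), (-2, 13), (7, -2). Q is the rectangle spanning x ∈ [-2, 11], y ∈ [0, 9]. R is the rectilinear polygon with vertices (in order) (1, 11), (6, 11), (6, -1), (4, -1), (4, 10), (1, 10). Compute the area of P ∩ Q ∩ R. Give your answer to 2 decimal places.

The intersection is the polygon with vertices (6,0), (5.8,0), (4,3), (4,4).
By the shoelace formula its area is 1.30.

1.30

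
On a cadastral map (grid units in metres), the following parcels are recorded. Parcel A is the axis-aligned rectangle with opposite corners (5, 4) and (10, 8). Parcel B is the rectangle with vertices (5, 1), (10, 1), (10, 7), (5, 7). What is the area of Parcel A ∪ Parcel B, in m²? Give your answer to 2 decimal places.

By inclusion–exclusion:
Individual areas: |Parcel A| = 20, |Parcel B| = 30.
|Parcel A∩Parcel B|: x∈[5,10], y∈[4,7] → 5·3 = 15.
|Parcel A ∪ Parcel B| = 50 − 15 = 35.00.

35.00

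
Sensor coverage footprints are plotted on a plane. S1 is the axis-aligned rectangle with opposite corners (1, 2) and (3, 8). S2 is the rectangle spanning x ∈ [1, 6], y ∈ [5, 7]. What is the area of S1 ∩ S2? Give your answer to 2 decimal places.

|S1∩S2|: x∈[1,3], y∈[5,7] → 2·2 = 4.

4.00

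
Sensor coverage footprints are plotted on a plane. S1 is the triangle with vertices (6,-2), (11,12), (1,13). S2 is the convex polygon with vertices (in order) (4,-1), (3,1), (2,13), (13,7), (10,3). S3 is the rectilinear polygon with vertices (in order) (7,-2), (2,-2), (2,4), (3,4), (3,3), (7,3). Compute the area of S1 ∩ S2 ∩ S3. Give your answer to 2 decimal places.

The intersection is the polygon with vertices (5.364,-0.091), (4.333,3), (7,3), (7,1).
By the shoelace formula its area is 5.76.

5.76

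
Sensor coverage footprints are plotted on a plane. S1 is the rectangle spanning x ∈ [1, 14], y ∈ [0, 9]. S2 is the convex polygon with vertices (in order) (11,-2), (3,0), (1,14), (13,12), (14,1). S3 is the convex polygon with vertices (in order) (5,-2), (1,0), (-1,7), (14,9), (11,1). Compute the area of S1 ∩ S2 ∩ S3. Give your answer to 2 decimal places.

The intersection is the polygon with vertices (13.415,7.439), (11,1), (9,0), (3,0), (1.944,7.393), (13.281,8.904).
By the shoelace formula its area is 78.38.

78.38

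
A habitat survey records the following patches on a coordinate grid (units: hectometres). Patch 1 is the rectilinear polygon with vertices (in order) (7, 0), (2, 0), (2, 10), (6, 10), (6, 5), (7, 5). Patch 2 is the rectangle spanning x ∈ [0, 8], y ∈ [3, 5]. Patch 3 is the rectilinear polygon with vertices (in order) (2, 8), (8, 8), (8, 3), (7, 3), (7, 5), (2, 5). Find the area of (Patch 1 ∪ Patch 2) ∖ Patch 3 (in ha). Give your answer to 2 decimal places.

37.00

|Patch 1 ∪ Patch 2| = 51.
|(Patch 1 ∪ Patch 2) ∩ Patch 3| = 14.
|(Patch 1 ∪ Patch 2) ∖ Patch 3| = 51 − 14 = 37.00.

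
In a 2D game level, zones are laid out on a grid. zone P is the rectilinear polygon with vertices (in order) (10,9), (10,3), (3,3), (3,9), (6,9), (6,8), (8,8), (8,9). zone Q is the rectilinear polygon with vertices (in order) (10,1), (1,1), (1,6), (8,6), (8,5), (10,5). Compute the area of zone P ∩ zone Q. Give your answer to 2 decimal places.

19.00

The intersection is the polygon with vertices (10,3), (3,3), (3,6), (8,6), (8,5), (10,5).
By the shoelace formula its area is 19.00.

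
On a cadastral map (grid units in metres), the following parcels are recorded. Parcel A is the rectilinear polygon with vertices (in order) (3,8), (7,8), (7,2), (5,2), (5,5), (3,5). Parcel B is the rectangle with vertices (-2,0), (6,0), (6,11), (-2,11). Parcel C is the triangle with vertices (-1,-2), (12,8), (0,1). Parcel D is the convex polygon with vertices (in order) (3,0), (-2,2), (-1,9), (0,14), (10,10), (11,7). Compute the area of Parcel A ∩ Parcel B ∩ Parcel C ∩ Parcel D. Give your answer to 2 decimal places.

The intersection is the polygon with vertices (5,2.615), (5,3.917), (6,4.5), (6,3.385).
By the shoelace formula its area is 1.21.

1.21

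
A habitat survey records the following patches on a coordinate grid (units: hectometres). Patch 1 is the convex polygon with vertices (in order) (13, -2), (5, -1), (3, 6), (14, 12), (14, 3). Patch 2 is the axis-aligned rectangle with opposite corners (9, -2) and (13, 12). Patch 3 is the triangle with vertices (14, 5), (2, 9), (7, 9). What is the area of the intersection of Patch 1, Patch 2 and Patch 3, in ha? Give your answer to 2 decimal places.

2.86

The intersection is the polygon with vertices (9,7.857), (13,5.571), (13,5.333), (9,6.667).
By the shoelace formula its area is 2.86.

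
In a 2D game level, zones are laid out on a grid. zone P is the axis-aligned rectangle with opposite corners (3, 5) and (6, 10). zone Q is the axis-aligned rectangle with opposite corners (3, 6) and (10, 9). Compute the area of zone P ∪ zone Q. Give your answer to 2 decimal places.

27.00

By inclusion–exclusion:
Individual areas: |zone P| = 15, |zone Q| = 21.
|zone P∩zone Q|: x∈[3,6], y∈[6,9] → 3·3 = 9.
|zone P ∪ zone Q| = 36 − 9 = 27.00.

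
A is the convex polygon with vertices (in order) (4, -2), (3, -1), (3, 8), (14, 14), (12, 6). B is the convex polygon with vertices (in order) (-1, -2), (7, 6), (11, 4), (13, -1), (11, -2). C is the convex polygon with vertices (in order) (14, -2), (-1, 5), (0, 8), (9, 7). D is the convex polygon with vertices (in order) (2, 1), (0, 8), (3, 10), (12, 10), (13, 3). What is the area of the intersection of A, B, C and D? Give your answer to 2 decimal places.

The intersection is the polygon with vertices (10.333,4.333), (8.111,2.111), (6.009,1.729), (3.773,2.773), (7,6).
By the shoelace formula its area is 15.15.

15.15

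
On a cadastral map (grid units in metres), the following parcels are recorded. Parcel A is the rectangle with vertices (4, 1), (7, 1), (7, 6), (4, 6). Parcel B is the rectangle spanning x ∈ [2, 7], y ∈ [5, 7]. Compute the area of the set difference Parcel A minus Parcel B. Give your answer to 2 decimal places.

12.00

|Parcel A∩Parcel B|: x∈[4,7], y∈[5,6] → 3·1 = 3.
|Parcel A| = 15.
|Parcel A ∖ Parcel B| = |Parcel A| − |Parcel A∩Parcel B| = 15 − 3 = 12.00.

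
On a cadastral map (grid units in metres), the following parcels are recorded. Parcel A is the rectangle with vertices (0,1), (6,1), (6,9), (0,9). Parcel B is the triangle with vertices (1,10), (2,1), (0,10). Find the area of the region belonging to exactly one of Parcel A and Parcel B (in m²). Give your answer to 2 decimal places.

45.39

|Parcel A| = 48, |Parcel B| = 4.5, |Parcel A∩Parcel B| = 3.5556.
|Parcel A △ Parcel B| = |Parcel A| + |Parcel B| − 2·|Parcel A∩Parcel B| = 48 + 4.5 − 7.1111 = 45.39.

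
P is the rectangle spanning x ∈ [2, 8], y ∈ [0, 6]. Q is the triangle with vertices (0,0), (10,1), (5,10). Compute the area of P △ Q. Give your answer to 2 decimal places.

20.59

|P| = 36, |Q| = 47.5, |P∩Q| = 31.4556.
|P △ Q| = |P| + |Q| − 2·|P∩Q| = 36 + 47.5 − 62.9111 = 20.59.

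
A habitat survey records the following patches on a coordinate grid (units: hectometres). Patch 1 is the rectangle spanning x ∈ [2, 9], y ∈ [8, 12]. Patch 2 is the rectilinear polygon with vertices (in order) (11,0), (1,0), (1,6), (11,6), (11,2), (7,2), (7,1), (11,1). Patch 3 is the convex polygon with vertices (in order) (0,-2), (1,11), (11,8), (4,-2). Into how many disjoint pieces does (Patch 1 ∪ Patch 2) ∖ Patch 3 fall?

(Patch 1 ∪ Patch 2) ∖ Patch 3 splits into 2 disjoint pieces (area 16.45, area 17).

2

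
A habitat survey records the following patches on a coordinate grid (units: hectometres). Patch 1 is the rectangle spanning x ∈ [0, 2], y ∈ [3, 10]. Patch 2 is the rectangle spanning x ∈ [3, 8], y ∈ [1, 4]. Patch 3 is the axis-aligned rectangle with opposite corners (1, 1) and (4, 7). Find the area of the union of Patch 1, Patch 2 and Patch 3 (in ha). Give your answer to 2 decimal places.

40.00

By inclusion–exclusion:
Individual areas: |Patch 1| = 14, |Patch 2| = 15, |Patch 3| = 18.
|Patch 1∩Patch 2| = 0 (no overlap).
|Patch 1∩Patch 3|: x∈[1,2], y∈[3,7] → 1·4 = 4.
|Patch 2∩Patch 3|: x∈[3,4], y∈[1,4] → 1·3 = 3.
|Patch 1∩Patch 2∩Patch 3| = 0.
|Patch 1 ∪ Patch 2 ∪ Patch 3| = 47 − 7 + 0 = 40.00.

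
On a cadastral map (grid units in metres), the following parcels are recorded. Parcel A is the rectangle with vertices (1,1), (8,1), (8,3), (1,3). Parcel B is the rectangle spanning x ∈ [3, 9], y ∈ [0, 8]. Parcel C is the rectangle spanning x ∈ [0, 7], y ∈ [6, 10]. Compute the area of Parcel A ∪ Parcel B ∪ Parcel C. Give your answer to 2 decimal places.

By inclusion–exclusion:
Individual areas: |Parcel A| = 14, |Parcel B| = 48, |Parcel C| = 28.
|Parcel A∩Parcel B|: x∈[3,8], y∈[1,3] → 5·2 = 10.
|Parcel A∩Parcel C| = 0 (no overlap).
|Parcel B∩Parcel C|: x∈[3,7], y∈[6,8] → 4·2 = 8.
|Parcel A∩Parcel B∩Parcel C| = 0.
|Parcel A ∪ Parcel B ∪ Parcel C| = 90 − 18 + 0 = 72.00.

72.00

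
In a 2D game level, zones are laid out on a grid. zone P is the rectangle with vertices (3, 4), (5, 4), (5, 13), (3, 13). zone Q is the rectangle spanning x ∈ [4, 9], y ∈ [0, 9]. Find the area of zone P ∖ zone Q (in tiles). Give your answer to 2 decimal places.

|zone P∩zone Q|: x∈[4,5], y∈[4,9] → 1·5 = 5.
|zone P| = 18.
|zone P ∖ zone Q| = |zone P| − |zone P∩zone Q| = 18 − 5 = 13.00.

13.00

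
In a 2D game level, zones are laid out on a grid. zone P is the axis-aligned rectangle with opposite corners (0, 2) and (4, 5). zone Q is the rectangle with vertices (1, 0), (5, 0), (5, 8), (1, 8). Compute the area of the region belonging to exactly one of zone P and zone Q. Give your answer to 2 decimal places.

26.00

|zone P∩zone Q|: x∈[1,4], y∈[2,5] → 3·3 = 9.
|zone P △ zone Q| = |zone P| + |zone Q| − 2·|zone P∩zone Q| = 12 + 32 − 18 = 26.00.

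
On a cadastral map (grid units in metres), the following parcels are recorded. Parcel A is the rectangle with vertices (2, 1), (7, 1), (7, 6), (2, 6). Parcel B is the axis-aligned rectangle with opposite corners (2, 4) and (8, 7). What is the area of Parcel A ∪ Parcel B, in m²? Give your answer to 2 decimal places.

By inclusion–exclusion:
Individual areas: |Parcel A| = 25, |Parcel B| = 18.
|Parcel A∩Parcel B|: x∈[2,7], y∈[4,6] → 5·2 = 10.
|Parcel A ∪ Parcel B| = 43 − 10 = 33.00.

33.00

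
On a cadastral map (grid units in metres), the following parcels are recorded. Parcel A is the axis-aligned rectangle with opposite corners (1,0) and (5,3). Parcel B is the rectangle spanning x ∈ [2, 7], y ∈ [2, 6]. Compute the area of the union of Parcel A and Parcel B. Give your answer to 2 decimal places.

29.00

By inclusion–exclusion:
Individual areas: |Parcel A| = 12, |Parcel B| = 20.
|Parcel A∩Parcel B|: x∈[2,5], y∈[2,3] → 3·1 = 3.
|Parcel A ∪ Parcel B| = 32 − 3 = 29.00.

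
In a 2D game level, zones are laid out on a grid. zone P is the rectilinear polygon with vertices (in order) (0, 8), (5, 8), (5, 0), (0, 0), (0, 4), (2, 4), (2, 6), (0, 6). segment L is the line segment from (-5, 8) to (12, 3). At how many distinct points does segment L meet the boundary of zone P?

4

The segment meets the boundary at (2,5.941), (5,5.059), (1.8,6), (0,6.529).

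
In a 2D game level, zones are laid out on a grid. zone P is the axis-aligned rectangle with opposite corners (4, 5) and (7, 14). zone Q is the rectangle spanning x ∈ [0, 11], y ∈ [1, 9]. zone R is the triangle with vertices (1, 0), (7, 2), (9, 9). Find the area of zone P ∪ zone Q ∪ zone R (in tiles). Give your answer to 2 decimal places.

By inclusion–exclusion:
Individual areas: |zone P| = 27, |zone Q| = 88, |zone R| = 19.
|zone P∩zone Q|: x∈[4,7], y∈[5,9] → 3·4 = 12.
|zone P∩zone R| = 1.3611.
|zone Q∩zone R| = 17.9444.
|zone P∩zone Q∩zone R| = 1.3611.
|zone P ∪ zone Q ∪ zone R| = 134 − 31.3056 + 1.3611 = 104.06.

104.06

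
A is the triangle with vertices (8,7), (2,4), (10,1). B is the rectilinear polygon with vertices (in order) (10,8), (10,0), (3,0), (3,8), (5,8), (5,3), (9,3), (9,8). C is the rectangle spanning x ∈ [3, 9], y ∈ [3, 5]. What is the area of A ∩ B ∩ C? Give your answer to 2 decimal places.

3.23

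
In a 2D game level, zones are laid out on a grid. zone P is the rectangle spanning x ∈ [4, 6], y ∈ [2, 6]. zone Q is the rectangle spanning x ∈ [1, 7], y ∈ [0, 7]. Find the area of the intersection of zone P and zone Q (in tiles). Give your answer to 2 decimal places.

|zone P∩zone Q|: x∈[4,6], y∈[2,6] → 2·4 = 8.

8.00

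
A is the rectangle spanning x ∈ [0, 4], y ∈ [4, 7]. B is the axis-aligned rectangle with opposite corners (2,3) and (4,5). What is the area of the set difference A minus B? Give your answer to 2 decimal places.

10.00

|A∩B|: x∈[2,4], y∈[4,5] → 2·1 = 2.
|A| = 12.
|A ∖ B| = |A| − |A∩B| = 12 − 2 = 10.00.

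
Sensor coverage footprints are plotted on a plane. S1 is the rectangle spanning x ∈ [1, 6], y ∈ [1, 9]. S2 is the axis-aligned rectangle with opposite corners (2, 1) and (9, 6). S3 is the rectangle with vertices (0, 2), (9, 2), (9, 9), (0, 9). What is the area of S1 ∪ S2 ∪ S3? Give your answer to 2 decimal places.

By inclusion–exclusion:
Individual areas: |S1| = 40, |S2| = 35, |S3| = 63.
|S1∩S2|: x∈[2,6], y∈[1,6] → 4·5 = 20.
|S1∩S3|: x∈[1,6], y∈[2,9] → 5·7 = 35.
|S2∩S3|: x∈[2,9], y∈[2,6] → 7·4 = 28.
|S1∩S2∩S3| = 16.
|S1 ∪ S2 ∪ S3| = 138 − 83 + 16 = 71.00.

71.00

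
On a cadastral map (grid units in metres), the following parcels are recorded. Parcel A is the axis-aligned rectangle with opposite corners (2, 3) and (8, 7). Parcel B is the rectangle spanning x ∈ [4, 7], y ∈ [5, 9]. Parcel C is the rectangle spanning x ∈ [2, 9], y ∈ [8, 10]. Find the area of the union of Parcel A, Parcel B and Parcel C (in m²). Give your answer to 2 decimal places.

By inclusion–exclusion:
Individual areas: |Parcel A| = 24, |Parcel B| = 12, |Parcel C| = 14.
|Parcel A∩Parcel B|: x∈[4,7], y∈[5,7] → 3·2 = 6.
|Parcel A∩Parcel C| = 0 (no overlap).
|Parcel B∩Parcel C|: x∈[4,7], y∈[8,9] → 3·1 = 3.
|Parcel A∩Parcel B∩Parcel C| = 0.
|Parcel A ∪ Parcel B ∪ Parcel C| = 50 − 9 + 0 = 41.00.

41.00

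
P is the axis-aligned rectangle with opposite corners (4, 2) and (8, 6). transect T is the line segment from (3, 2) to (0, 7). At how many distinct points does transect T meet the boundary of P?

The segment lies entirely outside P and never meets its boundary.

0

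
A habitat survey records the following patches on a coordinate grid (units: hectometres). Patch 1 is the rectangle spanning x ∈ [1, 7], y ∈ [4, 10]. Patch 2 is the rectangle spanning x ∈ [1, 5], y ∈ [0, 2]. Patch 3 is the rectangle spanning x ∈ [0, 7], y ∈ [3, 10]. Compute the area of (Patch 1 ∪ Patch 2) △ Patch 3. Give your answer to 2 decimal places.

|Patch 1 ∪ Patch 2| = 44.
|(Patch 1 ∪ Patch 2) ∩ Patch 3| = 36.
|(Patch 1 ∪ Patch 2) △ Patch 3| = 44 + 49 − 72 = 21.00.

21.00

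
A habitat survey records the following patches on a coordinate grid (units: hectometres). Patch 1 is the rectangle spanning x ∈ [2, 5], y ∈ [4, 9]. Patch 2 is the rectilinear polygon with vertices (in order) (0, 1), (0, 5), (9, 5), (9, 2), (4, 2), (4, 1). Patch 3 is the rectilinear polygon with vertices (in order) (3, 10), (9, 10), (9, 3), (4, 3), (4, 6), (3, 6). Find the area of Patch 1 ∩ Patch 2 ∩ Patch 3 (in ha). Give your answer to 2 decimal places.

The intersection is the polygon with vertices (4,4), (4,5), (5,5), (5,4).
By the shoelace formula its area is 1.00.

1.00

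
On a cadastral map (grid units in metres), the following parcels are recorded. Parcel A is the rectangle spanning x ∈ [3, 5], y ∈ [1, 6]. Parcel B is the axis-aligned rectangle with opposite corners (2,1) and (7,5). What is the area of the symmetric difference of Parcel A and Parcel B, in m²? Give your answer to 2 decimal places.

14.00

|Parcel A∩Parcel B|: x∈[3,5], y∈[1,5] → 2·4 = 8.
|Parcel A △ Parcel B| = |Parcel A| + |Parcel B| − 2·|Parcel A∩Parcel B| = 10 + 20 − 16 = 14.00.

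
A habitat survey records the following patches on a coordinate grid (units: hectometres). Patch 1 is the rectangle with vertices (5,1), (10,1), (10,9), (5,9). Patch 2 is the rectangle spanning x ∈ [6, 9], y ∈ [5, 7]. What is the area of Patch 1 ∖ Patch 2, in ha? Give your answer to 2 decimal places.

34.00

|Patch 1∩Patch 2|: x∈[6,9], y∈[5,7] → 3·2 = 6.
|Patch 1| = 40.
|Patch 1 ∖ Patch 2| = |Patch 1| − |Patch 1∩Patch 2| = 40 − 6 = 34.00.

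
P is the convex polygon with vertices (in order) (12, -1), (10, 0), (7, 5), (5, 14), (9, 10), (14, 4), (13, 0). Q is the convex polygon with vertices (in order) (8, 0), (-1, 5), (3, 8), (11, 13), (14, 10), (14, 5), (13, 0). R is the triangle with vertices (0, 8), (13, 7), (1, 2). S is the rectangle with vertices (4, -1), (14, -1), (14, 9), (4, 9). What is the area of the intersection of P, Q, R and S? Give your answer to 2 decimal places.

The intersection is the polygon with vertices (11.397,7.123), (11.887,6.536), (7.24,4.6), (7,5), (6.444,7.504).
By the shoelace formula its area is 9.07.

9.07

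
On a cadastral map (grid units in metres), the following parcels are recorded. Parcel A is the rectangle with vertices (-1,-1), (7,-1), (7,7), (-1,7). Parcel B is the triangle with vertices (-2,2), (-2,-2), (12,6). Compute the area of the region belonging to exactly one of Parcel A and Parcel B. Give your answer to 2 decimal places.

|Parcel A| = 64, |Parcel B| = 28, |Parcel A∩Parcel B| = 20.4107.
|Parcel A △ Parcel B| = |Parcel A| + |Parcel B| − 2·|Parcel A∩Parcel B| = 64 + 28 − 40.8214 = 51.18.

51.18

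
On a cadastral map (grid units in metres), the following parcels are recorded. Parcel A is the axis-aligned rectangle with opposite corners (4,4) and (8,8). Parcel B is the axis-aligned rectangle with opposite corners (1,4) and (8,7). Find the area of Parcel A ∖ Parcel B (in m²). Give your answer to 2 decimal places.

|Parcel A∩Parcel B|: x∈[4,8], y∈[4,7] → 4·3 = 12.
|Parcel A| = 16.
|Parcel A ∖ Parcel B| = |Parcel A| − |Parcel A∩Parcel B| = 16 − 12 = 4.00.

4.00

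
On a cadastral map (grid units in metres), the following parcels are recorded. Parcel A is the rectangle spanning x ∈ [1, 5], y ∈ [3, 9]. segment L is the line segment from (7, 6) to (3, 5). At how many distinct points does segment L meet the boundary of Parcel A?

The segment meets the boundary at (5,5.5).

1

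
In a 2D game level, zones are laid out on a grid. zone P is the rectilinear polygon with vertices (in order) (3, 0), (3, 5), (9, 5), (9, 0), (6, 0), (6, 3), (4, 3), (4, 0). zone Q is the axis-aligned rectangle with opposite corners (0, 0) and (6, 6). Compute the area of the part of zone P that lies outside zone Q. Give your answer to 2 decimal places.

15.00

|zone P| = 24, |zone P∩zone Q| = 9.
|zone P ∖ zone Q| = |zone P| − |zone P∩zone Q| = 24 − 9 = 15.00.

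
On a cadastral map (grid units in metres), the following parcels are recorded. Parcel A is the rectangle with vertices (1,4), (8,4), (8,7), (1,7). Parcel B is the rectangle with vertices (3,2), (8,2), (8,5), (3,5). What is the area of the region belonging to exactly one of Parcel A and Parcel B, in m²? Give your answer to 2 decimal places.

26.00

|Parcel A∩Parcel B|: x∈[3,8], y∈[4,5] → 5·1 = 5.
|Parcel A △ Parcel B| = |Parcel A| + |Parcel B| − 2·|Parcel A∩Parcel B| = 21 + 15 − 10 = 26.00.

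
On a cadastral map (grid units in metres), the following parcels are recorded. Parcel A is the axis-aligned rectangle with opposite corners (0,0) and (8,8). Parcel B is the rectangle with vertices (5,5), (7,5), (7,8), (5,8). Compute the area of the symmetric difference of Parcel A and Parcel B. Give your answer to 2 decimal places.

|Parcel A∩Parcel B|: x∈[5,7], y∈[5,8] → 2·3 = 6.
|Parcel A △ Parcel B| = |Parcel A| + |Parcel B| − 2·|Parcel A∩Parcel B| = 64 + 6 − 12 = 58.00.

58.00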